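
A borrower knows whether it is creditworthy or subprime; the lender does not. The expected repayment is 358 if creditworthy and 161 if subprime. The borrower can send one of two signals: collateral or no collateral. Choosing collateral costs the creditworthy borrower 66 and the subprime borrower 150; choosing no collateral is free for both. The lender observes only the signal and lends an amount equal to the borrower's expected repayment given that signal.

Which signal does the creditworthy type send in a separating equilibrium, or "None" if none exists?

None

Try creditworthy → collateral, subprime → no collateral:
  If types separate, collateral earns payment 358 and no collateral earns 161.
  Creditworthy: collateral gives 358 − 66 = 292; no collateral gives 161 − 0 = 161. No deviation. ✓
  Subprime: no collateral gives 161 − 0 = 161; collateral gives 358 − 150 = 208. Would deviate. ✗
Try creditworthy → no collateral, subprime → collateral:
  If types separate, no collateral earns payment 358 and collateral earns 161.
  Creditworthy: no collateral gives 358 − 0 = 358; collateral gives 161 − 66 = 95. No deviation. ✓
  Subprime: collateral gives 161 − 150 = 11; no collateral gives 358 − 0 = 358. Would deviate. ✗
Neither assignment is incentive-compatible.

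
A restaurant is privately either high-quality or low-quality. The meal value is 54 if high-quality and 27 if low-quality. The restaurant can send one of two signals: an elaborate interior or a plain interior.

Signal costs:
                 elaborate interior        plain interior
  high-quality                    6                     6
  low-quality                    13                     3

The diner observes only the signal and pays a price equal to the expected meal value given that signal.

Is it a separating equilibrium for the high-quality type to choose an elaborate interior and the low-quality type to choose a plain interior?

No

If types separate, elaborate interior earns payment 54 and plain interior earns 27.
High-quality: elaborate interior gives 54 − 6 = 48; plain interior gives 27 − 6 = 21. No deviation. ✓
Low-quality: plain interior gives 27 − 3 = 24; elaborate interior gives 54 − 13 = 41. Would deviate. ✗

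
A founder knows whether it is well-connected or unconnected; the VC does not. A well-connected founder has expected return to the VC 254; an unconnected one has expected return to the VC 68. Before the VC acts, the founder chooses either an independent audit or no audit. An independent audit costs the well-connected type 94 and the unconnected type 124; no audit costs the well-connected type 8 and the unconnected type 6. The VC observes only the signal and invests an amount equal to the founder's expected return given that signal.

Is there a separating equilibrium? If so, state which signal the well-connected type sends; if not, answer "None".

None

Try well-connected → audit, unconnected → no audit:
  If types separate, audit earns payment 254 and no audit earns 68.
  Well-connected: audit gives 254 − 94 = 160; no audit gives 68 − 8 = 60. No deviation. ✓
  Unconnected: no audit gives 68 − 6 = 62; audit gives 254 − 124 = 130. Would deviate. ✗
Try well-connected → no audit, unconnected → audit:
  If types separate, no audit earns payment 254 and audit earns 68.
  Well-connected: no audit gives 254 − 8 = 246; audit gives 68 − 94 = -26. No deviation. ✓
  Unconnected: audit gives 68 − 124 = -56; no audit gives 254 − 6 = 248. Would deviate. ✗
Neither assignment is incentive-compatible.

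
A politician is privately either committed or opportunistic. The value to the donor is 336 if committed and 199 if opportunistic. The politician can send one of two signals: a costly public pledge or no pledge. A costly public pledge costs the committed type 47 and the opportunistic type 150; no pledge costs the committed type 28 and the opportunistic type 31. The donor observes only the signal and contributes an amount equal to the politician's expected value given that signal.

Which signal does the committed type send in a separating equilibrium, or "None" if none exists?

None

Try committed → pledge, opportunistic → no pledge:
  Under separation the donor infers type exactly: pledge → committed (pays 336), no pledge → opportunistic (pays 199).
  Committed: pledge gives 336 − 47 = 289; no pledge gives 199 − 28 = 171. No deviation. ✓
  Opportunistic: no pledge gives 199 − 31 = 168; pledge gives 336 − 150 = 186. Would deviate. ✗
Try committed → no pledge, opportunistic → pledge:
  Under separation the donor infers type exactly: no pledge → committed (pays 336), pledge → opportunistic (pays 199).
  Committed: no pledge gives 336 − 28 = 308; pledge gives 199 − 47 = 152. No deviation. ✓
  Opportunistic: pledge gives 199 − 150 = 49; no pledge gives 336 − 31 = 305. Would deviate. ✗
Neither assignment is incentive-compatible.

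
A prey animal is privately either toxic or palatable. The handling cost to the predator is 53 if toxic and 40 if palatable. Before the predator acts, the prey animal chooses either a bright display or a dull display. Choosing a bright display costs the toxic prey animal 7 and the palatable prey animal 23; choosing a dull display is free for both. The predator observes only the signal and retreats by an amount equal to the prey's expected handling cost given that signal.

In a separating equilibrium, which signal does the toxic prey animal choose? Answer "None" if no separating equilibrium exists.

bright display

Try toxic → bright display, palatable → dull display:
  Under separation the predator infers type exactly: bright display → toxic (pays 53), dull display → palatable (pays 40).
  Toxic: bright display gives 53 − 7 = 46; dull display gives 40 − 0 = 40. No deviation. ✓
  Palatable: dull display gives 40 − 0 = 40; bright display gives 53 − 23 = 30. No deviation. ✓
Both hold — the toxic type sends bright display.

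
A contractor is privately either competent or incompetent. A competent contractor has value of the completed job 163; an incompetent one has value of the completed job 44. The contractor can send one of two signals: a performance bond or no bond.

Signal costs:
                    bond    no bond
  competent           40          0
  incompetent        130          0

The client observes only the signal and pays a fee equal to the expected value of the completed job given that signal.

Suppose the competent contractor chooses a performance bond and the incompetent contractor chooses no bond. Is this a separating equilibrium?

Yes

If types separate, bond earns payment 163 and no bond earns 44.
Competent: bond gives 163 − 40 = 123; no bond gives 44 − 0 = 44. No deviation. ✓
Incompetent: no bond gives 44 − 0 = 44; bond gives 163 − 130 = 33. No deviation. ✓
Both incentive constraints hold.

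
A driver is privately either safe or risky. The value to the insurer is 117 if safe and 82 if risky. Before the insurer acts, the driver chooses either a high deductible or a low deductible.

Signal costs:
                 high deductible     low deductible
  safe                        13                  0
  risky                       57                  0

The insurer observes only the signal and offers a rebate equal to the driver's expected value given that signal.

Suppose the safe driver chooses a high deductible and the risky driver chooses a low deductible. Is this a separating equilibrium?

Under separation the insurer infers type exactly: high deductible → safe (pays 117), low deductible → risky (pays 82).
Safe: high deductible gives 117 − 13 = 104; low deductible gives 82 − 0 = 82. No deviation. ✓
Risky: low deductible gives 82 − 0 = 82; high deductible gives 117 − 57 = 60. No deviation. ✓
Both incentive constraints hold.

Yes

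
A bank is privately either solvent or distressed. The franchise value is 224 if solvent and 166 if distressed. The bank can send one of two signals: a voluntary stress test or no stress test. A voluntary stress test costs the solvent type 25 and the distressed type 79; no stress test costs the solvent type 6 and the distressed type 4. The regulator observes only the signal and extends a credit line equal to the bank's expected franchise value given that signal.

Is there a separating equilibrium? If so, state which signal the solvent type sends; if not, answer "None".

stress test

Try solvent → stress test, distressed → no stress test:
  Under separation the regulator infers type exactly: stress test → solvent (pays 224), no stress test → distressed (pays 166).
  Solvent: stress test gives 224 − 25 = 199; no stress test gives 166 − 6 = 160. No deviation. ✓
  Distressed: no stress test gives 166 − 4 = 162; stress test gives 224 − 79 = 145. No deviation. ✓
Both hold — the solvent type sends stress test.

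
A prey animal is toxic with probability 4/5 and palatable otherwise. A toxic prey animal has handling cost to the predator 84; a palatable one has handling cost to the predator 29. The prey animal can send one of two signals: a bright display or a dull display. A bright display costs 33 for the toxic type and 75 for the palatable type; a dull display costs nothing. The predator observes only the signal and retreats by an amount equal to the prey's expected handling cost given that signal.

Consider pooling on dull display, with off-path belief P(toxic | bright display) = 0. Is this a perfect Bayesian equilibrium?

On the equilibrium path (dull display) the predator holds the prior 4/5 and pays 4/5·84 + 1/5·29 = 73. Off-path (bright display) belief 0 gives 0·84 + 1·29 = 29.
Toxic: dull display gives 73 − 0 = 73; bright display gives 29 − 33 = -4. Stays. ✓
Palatable: dull display gives 73 − 0 = 73; bright display gives 29 − 75 = -46. Stays. ✓
Beliefs are Bayes-consistent on-path and both types best-respond.

Yes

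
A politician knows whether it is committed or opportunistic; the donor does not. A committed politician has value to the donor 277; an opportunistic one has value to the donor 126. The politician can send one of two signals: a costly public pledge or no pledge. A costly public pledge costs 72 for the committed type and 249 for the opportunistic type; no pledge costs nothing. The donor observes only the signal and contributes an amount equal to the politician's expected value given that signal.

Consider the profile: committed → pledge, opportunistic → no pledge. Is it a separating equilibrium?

Yes

If types separate, pledge earns payment 277 and no pledge earns 126.
Committed: pledge gives 277 − 72 = 205; no pledge gives 126 − 0 = 126. No deviation. ✓
Opportunistic: no pledge gives 126 − 0 = 126; pledge gives 277 − 249 = 28. No deviation. ✓
Both incentive constraints hold.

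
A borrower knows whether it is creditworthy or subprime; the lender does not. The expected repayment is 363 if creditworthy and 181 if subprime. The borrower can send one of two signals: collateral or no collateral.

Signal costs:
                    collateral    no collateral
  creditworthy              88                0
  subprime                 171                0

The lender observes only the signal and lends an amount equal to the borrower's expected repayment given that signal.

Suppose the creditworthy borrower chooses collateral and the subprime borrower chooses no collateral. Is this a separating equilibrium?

If types separate, collateral earns payment 363 and no collateral earns 181.
Creditworthy: collateral gives 363 − 88 = 275; no collateral gives 181 − 0 = 181. No deviation. ✓
Subprime: no collateral gives 181 − 0 = 181; collateral gives 363 − 171 = 192. Would deviate. ✗

No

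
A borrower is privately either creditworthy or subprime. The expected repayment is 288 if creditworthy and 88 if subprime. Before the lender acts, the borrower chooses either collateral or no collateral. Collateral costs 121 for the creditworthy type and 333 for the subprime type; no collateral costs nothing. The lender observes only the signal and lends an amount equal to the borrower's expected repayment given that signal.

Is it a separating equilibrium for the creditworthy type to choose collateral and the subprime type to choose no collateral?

If types separate, collateral earns payment 288 and no collateral earns 88.
Creditworthy: collateral gives 288 − 121 = 167; no collateral gives 88 − 0 = 88. No deviation. ✓
Subprime: no collateral gives 88 − 0 = 88; collateral gives 288 − 333 = -45. No deviation. ✓
Both incentive constraints hold.

Yes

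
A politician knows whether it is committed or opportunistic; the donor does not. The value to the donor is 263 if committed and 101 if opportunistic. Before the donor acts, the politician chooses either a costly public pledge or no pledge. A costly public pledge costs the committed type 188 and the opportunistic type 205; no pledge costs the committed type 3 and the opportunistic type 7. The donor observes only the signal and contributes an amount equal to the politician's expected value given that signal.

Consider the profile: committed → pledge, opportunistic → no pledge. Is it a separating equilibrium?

No

If types separate, pledge earns payment 263 and no pledge earns 101.
Committed: pledge gives 263 − 188 = 75; no pledge gives 101 − 3 = 98. Would deviate. ✗
Opportunistic: no pledge gives 101 − 7 = 94; pledge gives 263 − 205 = 58. No deviation. ✓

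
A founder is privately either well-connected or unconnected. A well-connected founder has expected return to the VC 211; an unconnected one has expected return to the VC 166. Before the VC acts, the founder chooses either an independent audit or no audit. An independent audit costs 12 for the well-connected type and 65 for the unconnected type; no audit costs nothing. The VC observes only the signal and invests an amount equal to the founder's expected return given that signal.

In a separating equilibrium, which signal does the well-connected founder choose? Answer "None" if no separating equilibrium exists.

audit

Try well-connected → audit, unconnected → no audit:
  If types separate, audit earns payment 211 and no audit earns 166.
  Well-connected: audit gives 211 − 12 = 199; no audit gives 166 − 0 = 166. No deviation. ✓
  Unconnected: no audit gives 166 − 0 = 166; audit gives 211 − 65 = 146. No deviation. ✓
Both hold — the well-connected type sends audit.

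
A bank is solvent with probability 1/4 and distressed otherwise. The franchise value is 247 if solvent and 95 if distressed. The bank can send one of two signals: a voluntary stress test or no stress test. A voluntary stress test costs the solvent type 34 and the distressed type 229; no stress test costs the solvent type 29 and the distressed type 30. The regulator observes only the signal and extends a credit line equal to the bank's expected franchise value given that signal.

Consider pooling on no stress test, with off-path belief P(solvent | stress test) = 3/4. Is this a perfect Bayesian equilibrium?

No

At the pooled signal (no stress test) the regulator holds the prior 1/4 and pays 1/4·247 + 3/4·95 = 133. Off-path (stress test) belief 3/4 gives 3/4·247 + 1/4·95 = 209.
Solvent: no stress test gives 133 − 29 = 104; stress test gives 209 − 34 = 175. Deviates. ✗
Distressed: no stress test gives 133 − 30 = 103; stress test gives 209 − 229 = -20. Stays. ✓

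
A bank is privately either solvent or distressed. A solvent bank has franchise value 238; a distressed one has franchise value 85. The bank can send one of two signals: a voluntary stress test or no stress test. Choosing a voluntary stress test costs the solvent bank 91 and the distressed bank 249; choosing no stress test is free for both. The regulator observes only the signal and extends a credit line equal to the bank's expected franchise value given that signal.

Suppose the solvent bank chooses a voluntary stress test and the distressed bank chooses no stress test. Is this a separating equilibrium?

Yes

If types separate, stress test earns payment 238 and no stress test earns 85.
Solvent: stress test gives 238 − 91 = 147; no stress test gives 85 − 0 = 85. No deviation. ✓
Distressed: no stress test gives 85 − 0 = 85; stress test gives 238 − 249 = -11. No deviation. ✓
Both incentive constraints hold.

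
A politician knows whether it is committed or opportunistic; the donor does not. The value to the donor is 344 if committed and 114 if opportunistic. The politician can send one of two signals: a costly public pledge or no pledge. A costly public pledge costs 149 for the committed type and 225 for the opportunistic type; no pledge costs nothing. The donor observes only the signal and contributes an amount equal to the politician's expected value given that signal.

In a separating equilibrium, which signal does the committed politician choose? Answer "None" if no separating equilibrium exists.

Try committed → pledge, opportunistic → no pledge:
  Under separation the donor infers type exactly: pledge → committed (pays 344), no pledge → opportunistic (pays 114).
  Committed: pledge gives 344 − 149 = 195; no pledge gives 114 − 0 = 114. No deviation. ✓
  Opportunistic: no pledge gives 114 − 0 = 114; pledge gives 344 − 225 = 119. Would deviate. ✗
Try committed → no pledge, opportunistic → pledge:
  Under separation the donor infers type exactly: no pledge → committed (pays 344), pledge → opportunistic (pays 114).
  Committed: no pledge gives 344 − 0 = 344; pledge gives 114 − 149 = -35. No deviation. ✓
  Opportunistic: pledge gives 114 − 225 = -111; no pledge gives 344 − 0 = 344. Would deviate. ✗
Neither assignment is incentive-compatible.

None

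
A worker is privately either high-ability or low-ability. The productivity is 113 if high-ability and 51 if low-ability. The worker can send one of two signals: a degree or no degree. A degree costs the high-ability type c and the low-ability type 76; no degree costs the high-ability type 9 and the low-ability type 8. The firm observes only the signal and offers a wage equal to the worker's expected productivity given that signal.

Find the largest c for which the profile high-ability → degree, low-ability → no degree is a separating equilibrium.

Under separation: degree → high-ability (pays 113); no degree → low-ability (pays 51).
Low-ability: 51 − 8 = 43 ≥ 113 − 76 = 37. Holds regardless of c. ✓
High-ability: 113 − c ≥ 51 − 9, so c ≤ 113 − 42 = 71.

71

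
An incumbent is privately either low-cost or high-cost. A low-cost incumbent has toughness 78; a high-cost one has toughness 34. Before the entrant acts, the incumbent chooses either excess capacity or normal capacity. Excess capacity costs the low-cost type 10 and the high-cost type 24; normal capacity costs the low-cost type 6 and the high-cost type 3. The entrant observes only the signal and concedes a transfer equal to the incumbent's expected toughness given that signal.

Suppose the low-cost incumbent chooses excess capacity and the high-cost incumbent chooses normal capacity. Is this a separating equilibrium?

Under separation the entrant infers type exactly: excess capacity → low-cost (pays 78), normal capacity → high-cost (pays 34).
Low-cost: excess capacity gives 78 − 10 = 68; normal capacity gives 34 − 6 = 28. No deviation. ✓
High-cost: normal capacity gives 34 − 3 = 31; excess capacity gives 78 − 24 = 54. Would deviate. ✗

No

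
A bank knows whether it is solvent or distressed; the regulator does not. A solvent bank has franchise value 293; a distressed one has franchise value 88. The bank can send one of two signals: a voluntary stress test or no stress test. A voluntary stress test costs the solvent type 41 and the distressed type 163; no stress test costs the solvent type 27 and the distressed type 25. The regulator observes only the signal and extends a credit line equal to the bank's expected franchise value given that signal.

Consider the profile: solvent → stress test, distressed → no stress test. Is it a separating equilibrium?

No

Under separation the regulator infers type exactly: stress test → solvent (pays 293), no stress test → distressed (pays 88).
Solvent: stress test gives 293 − 41 = 252; no stress test gives 88 − 27 = 61. No deviation. ✓
Distressed: no stress test gives 88 − 25 = 63; stress test gives 293 − 163 = 130. Would deviate. ✗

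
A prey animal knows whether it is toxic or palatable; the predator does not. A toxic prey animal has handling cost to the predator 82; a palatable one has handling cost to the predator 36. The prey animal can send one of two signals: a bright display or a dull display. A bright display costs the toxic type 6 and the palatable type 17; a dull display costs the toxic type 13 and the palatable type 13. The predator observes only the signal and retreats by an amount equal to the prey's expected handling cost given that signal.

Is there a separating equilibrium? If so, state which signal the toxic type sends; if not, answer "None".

Try toxic → bright display, palatable → dull display:
  If types separate, bright display earns payment 82 and dull display earns 36.
  Toxic: bright display gives 82 − 6 = 76; dull display gives 36 − 13 = 23. No deviation. ✓
  Palatable: dull display gives 36 − 13 = 23; bright display gives 82 − 17 = 65. Would deviate. ✗
Try toxic → dull display, palatable → bright display:
  If types separate, dull display earns payment 82 and bright display earns 36.
  Toxic: dull display gives 82 − 13 = 69; bright display gives 36 − 6 = 30. No deviation. ✓
  Palatable: bright display gives 36 − 17 = 19; dull display gives 82 − 13 = 69. Would deviate. ✗
Neither assignment is incentive-compatible.

None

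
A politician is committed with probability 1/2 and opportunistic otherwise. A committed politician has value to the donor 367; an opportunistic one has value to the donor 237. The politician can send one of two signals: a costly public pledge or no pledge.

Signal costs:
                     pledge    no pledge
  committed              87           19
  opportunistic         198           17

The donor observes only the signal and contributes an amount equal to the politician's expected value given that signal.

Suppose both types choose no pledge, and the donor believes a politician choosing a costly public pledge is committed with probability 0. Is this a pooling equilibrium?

Yes

At the pooled signal (no pledge) the donor holds the prior 1/2 and pays 1/2·367 + 1/2·237 = 302. Off-path (pledge) belief 0 gives 0·367 + 1·237 = 237.
Committed: no pledge gives 302 − 19 = 283; pledge gives 237 − 87 = 150. Stays. ✓
Opportunistic: no pledge gives 302 − 17 = 285; pledge gives 237 − 198 = 39. Stays. ✓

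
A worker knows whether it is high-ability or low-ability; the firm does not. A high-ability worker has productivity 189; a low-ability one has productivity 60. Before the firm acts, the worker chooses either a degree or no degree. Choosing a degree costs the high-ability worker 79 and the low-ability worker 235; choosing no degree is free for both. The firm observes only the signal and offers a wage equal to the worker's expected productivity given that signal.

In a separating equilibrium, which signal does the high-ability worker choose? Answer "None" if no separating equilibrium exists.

Try high-ability → degree, low-ability → no degree:
  Under separation the firm infers type exactly: degree → high-ability (pays 189), no degree → low-ability (pays 60).
  High-ability: degree gives 189 − 79 = 110; no degree gives 60 − 0 = 60. No deviation. ✓
  Low-ability: no degree gives 60 − 0 = 60; degree gives 189 − 235 = -46. No deviation. ✓
Both hold — the high-ability type sends degree.

degree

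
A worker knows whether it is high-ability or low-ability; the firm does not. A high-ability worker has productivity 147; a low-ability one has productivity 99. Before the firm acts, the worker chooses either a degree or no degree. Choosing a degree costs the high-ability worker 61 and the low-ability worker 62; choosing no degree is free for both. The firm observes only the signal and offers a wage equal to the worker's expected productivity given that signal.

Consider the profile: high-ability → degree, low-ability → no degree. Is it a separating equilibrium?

No

Under separation the firm infers type exactly: degree → high-ability (pays 147), no degree → low-ability (pays 99).
High-ability: degree gives 147 − 61 = 86; no degree gives 99 − 0 = 99. Would deviate. ✗
Low-ability: no degree gives 99 − 0 = 99; degree gives 147 − 62 = 85. No deviation. ✓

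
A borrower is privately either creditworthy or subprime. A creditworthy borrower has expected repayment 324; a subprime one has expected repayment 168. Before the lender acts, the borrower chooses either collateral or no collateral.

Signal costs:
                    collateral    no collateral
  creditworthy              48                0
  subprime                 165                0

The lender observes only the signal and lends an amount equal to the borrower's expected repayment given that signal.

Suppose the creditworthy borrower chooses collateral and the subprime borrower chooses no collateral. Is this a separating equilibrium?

Yes

If types separate, collateral earns payment 324 and no collateral earns 168.
Creditworthy: collateral gives 324 − 48 = 276; no collateral gives 168 − 0 = 168. No deviation. ✓
Subprime: no collateral gives 168 − 0 = 168; collateral gives 324 − 165 = 159. No deviation. ✓
Neither type gains from mimicking the other.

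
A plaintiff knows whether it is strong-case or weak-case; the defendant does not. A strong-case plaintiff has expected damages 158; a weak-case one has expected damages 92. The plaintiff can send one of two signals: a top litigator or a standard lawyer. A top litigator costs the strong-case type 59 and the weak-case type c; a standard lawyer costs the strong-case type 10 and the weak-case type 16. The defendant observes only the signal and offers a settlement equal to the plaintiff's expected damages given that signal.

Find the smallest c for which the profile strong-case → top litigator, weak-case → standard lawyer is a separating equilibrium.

Under separation: top litigator → strong-case (pays 158); standard lawyer → weak-case (pays 92).
Strong-case: 158 − 59 = 99 ≥ 92 − 10 = 82. Holds regardless of c. ✓
Weak-case: 92 − 16 ≥ 158 − c, so c ≥ 158 − 76 = 82.

82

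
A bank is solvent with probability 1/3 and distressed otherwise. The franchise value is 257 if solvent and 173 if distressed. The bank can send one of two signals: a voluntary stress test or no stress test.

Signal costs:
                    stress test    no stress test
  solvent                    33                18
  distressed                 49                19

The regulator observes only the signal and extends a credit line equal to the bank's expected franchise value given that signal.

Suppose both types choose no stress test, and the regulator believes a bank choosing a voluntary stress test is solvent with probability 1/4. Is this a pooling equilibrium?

At the pooled signal (no stress test) the regulator holds the prior 1/3 and pays 1/3·257 + 2/3·173 = 201. Off-path (stress test) belief 1/4 gives 1/4·257 + 3/4·173 = 194.
Solvent: no stress test gives 201 − 18 = 183; stress test gives 194 − 33 = 161. Stays. ✓
Distressed: no stress test gives 201 − 19 = 182; stress test gives 194 − 49 = 145. Stays. ✓

Yes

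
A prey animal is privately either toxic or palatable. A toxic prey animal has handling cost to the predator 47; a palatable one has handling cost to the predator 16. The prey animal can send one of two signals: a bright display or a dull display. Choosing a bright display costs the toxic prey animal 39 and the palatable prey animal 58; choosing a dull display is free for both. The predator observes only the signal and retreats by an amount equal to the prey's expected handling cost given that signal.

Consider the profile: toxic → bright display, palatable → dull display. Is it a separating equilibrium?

If types separate, bright display earns payment 47 and dull display earns 16.
Toxic: bright display gives 47 − 39 = 8; dull display gives 16 − 0 = 16. Would deviate. ✗
Palatable: dull display gives 16 − 0 = 16; bright display gives 47 − 58 = -11. No deviation. ✓

No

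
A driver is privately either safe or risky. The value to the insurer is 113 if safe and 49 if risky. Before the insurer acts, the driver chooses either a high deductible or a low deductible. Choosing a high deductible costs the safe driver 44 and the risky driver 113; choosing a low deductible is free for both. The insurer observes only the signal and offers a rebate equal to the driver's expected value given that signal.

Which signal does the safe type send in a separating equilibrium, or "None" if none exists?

high deductible

Try safe → high deductible, risky → low deductible:
  Under separation the insurer infers type exactly: high deductible → safe (pays 113), low deductible → risky (pays 49).
  Safe: high deductible gives 113 − 44 = 69; low deductible gives 49 − 0 = 49. No deviation. ✓
  Risky: low deductible gives 49 − 0 = 49; high deductible gives 113 − 113 = 0. No deviation. ✓
Both hold — the safe type sends high deductible.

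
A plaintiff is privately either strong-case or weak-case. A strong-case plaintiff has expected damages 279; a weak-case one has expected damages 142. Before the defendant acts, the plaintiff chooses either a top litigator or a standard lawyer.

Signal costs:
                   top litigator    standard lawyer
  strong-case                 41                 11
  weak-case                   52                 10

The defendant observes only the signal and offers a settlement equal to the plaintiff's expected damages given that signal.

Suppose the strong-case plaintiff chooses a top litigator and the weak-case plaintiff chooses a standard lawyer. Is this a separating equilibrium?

No

Under separation the defendant infers type exactly: top litigator → strong-case (pays 279), standard lawyer → weak-case (pays 142).
Strong-case: top litigator gives 279 − 41 = 238; standard lawyer gives 142 − 11 = 131. No deviation. ✓
Weak-case: standard lawyer gives 142 − 10 = 132; top litigator gives 279 − 52 = 227. Would deviate. ✗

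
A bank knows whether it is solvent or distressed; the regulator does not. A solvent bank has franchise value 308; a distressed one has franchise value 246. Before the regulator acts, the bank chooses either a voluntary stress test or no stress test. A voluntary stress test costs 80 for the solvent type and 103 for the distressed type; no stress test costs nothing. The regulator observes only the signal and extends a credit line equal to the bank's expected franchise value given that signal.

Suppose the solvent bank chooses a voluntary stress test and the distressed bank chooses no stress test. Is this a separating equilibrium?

If types separate, stress test earns payment 308 and no stress test earns 246.
Solvent: stress test gives 308 − 80 = 228; no stress test gives 246 − 0 = 246. Would deviate. ✗
Distressed: no stress test gives 246 − 0 = 246; stress test gives 308 − 103 = 205. No deviation. ✓

No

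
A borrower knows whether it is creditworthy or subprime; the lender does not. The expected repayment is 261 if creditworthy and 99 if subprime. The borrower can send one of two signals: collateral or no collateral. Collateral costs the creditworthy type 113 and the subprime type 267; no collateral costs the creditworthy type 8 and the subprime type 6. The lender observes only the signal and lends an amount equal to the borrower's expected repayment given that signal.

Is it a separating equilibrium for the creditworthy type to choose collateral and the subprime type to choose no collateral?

Under separation the lender infers type exactly: collateral → creditworthy (pays 261), no collateral → subprime (pays 99).
Creditworthy: collateral gives 261 − 113 = 148; no collateral gives 99 − 8 = 91. No deviation. ✓
Subprime: no collateral gives 99 − 6 = 93; collateral gives 261 − 267 = -6. No deviation. ✓
Both incentive constraints hold.

Yes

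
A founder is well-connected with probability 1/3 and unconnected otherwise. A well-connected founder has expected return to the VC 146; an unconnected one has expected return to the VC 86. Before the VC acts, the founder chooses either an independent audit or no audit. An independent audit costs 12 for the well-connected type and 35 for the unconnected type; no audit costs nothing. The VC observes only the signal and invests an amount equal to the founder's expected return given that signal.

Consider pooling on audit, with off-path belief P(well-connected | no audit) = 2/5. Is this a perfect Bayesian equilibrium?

At the pooled signal (audit) the VC holds the prior 1/3 and pays 1/3·146 + 2/3·86 = 106. Off-path (no audit) belief 2/5 gives 2/5·146 + 3/5·86 = 110.
Well-connected: audit gives 106 − 12 = 94; no audit gives 110 − 0 = 110. Deviates. ✗
Unconnected: audit gives 106 − 35 = 71; no audit gives 110 − 0 = 110. Deviates. ✗

No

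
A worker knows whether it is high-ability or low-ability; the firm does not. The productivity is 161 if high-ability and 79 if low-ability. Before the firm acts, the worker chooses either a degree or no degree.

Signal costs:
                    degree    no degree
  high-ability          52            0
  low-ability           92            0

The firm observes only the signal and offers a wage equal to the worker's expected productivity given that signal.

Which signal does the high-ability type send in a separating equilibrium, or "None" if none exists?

Try high-ability → degree, low-ability → no degree:
  If types separate, degree earns payment 161 and no degree earns 79.
  High-ability: degree gives 161 − 52 = 109; no degree gives 79 − 0 = 79. No deviation. ✓
  Low-ability: no degree gives 79 − 0 = 79; degree gives 161 − 92 = 69. No deviation. ✓
Both hold — the high-ability type sends degree.

degree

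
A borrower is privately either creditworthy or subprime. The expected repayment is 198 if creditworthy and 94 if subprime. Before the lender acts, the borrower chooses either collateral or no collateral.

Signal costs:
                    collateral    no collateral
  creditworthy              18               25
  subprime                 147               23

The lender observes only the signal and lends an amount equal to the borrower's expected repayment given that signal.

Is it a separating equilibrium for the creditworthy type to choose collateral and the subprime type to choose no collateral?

Yes

Under separation the lender infers type exactly: collateral → creditworthy (pays 198), no collateral → subprime (pays 94).
Creditworthy: collateral gives 198 − 18 = 180; no collateral gives 94 − 25 = 69. No deviation. ✓
Subprime: no collateral gives 94 − 23 = 71; collateral gives 198 − 147 = 51. No deviation. ✓
Neither type gains from mimicking the other.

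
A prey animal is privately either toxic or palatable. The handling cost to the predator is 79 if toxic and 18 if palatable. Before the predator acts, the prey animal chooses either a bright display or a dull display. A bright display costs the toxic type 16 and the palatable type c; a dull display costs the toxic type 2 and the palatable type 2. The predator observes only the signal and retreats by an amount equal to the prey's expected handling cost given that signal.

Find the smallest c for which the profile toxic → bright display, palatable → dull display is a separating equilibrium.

Under separation: bright display → toxic (pays 79); dull display → palatable (pays 18).
Toxic: 79 − 16 = 63 ≥ 18 − 2 = 16. Holds regardless of c. ✓
Palatable: 18 − 2 ≥ 79 − c, so c ≥ 79 − 16 = 63.

63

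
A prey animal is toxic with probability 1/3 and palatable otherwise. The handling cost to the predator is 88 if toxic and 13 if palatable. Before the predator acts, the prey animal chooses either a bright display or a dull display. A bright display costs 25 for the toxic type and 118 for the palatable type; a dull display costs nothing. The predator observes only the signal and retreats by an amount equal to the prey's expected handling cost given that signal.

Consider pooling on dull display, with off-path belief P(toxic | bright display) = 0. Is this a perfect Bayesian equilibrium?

Yes

On the equilibrium path (dull display) the predator holds the prior 1/3 and pays 1/3·88 + 2/3·13 = 38. Off-path (bright display) belief 0 gives 0·88 + 1·13 = 13.
Toxic: dull display gives 38 − 0 = 38; bright display gives 13 − 25 = -12. Stays. ✓
Palatable: dull display gives 38 − 0 = 38; bright display gives 13 − 118 = -105. Stays. ✓
Beliefs are Bayes-consistent on-path and both types best-respond.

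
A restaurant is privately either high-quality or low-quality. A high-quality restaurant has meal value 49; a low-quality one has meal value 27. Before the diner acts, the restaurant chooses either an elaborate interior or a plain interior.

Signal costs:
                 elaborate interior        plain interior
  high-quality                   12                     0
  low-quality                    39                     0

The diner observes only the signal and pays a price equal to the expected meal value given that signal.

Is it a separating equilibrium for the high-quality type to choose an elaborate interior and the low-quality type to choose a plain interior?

If types separate, elaborate interior earns payment 49 and plain interior earns 27.
High-quality: elaborate interior gives 49 − 12 = 37; plain interior gives 27 − 0 = 27. No deviation. ✓
Low-quality: plain interior gives 27 − 0 = 27; elaborate interior gives 49 − 39 = 10. No deviation. ✓
Both incentive constraints hold.

Yes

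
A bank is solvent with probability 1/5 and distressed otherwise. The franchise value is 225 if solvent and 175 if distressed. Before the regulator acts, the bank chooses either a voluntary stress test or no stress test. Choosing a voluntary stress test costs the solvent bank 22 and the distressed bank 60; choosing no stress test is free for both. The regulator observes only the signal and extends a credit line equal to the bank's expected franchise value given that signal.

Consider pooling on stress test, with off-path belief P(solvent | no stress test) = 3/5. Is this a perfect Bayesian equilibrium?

At the pooled signal (stress test) the regulator holds the prior 1/5 and pays 1/5·225 + 4/5·175 = 185. Off-path (no stress test) belief 3/5 gives 3/5·225 + 2/5·175 = 205.
Solvent: stress test gives 185 − 22 = 163; no stress test gives 205 − 0 = 205. Deviates. ✗
Distressed: stress test gives 185 − 60 = 125; no stress test gives 205 − 0 = 205. Deviates. ✗

No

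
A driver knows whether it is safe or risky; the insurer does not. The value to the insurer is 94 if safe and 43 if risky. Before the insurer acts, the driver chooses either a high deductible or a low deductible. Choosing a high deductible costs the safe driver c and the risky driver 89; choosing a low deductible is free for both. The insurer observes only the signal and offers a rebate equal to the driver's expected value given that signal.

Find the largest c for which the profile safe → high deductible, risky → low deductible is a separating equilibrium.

Under separation: high deductible → safe (pays 94); low deductible → risky (pays 43).
Risky: 43 − 0 = 43 ≥ 94 − 89 = 5. Holds regardless of c. ✓
Safe: 94 − c ≥ 43 − 0, so c ≤ 94 − 43 = 51.

51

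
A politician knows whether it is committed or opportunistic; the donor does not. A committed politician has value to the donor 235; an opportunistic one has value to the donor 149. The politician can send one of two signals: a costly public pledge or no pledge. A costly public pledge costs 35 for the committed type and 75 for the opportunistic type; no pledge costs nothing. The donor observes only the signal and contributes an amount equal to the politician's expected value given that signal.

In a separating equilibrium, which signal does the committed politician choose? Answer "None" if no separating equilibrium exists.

None

Try committed → pledge, opportunistic → no pledge:
  If types separate, pledge earns payment 235 and no pledge earns 149.
  Committed: pledge gives 235 − 35 = 200; no pledge gives 149 − 0 = 149. No deviation. ✓
  Opportunistic: no pledge gives 149 − 0 = 149; pledge gives 235 − 75 = 160. Would deviate. ✗
Try committed → no pledge, opportunistic → pledge:
  If types separate, no pledge earns payment 235 and pledge earns 149.
  Committed: no pledge gives 235 − 0 = 235; pledge gives 149 − 35 = 114. No deviation. ✓
  Opportunistic: pledge gives 149 − 75 = 74; no pledge gives 235 − 0 = 235. Would deviate. ✗
Neither assignment is incentive-compatible.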